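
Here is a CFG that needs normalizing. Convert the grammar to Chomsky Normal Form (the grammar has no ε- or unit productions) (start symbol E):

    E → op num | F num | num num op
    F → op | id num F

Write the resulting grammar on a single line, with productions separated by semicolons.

E → X1 X2 | F X2 | X2 Y1; F → op | X3 Y2; X1 → op; X2 → num; X3 → id; Y1 → X2 X1; Y2 → X2 F

Introduce a nonterminal for each terminal appearing in a rule of length ≥ 2: X1 → op, X2 → num, X3 → id.
Binarize each right-hand side of length ≥ 3 by chaining fresh nonterminals (Y1, Y2, …): affected rules were E → X2 X2 X1; F → X3 X2 F.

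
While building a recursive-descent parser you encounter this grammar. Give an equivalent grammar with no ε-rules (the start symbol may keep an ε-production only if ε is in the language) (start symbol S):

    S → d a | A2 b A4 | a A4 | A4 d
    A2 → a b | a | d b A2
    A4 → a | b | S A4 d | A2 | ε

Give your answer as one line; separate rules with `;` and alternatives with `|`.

S → d a | A2 b A4 | A2 b | a A4 | a | A4 d | d; A2 → a b | a | d b A2; A4 → a | b | S A4 d | S d | A2

The nullable symbols are {A4}.
ε ∉ L(G), so no ε-production is kept.
Add the nullable-subset variants: S → A2 b A4 gives A2 b A4 | A2 b. S → a A4 gives a A4 | a. S → A4 d gives A4 d | d. A4 → S A4 d gives S A4 d | S d.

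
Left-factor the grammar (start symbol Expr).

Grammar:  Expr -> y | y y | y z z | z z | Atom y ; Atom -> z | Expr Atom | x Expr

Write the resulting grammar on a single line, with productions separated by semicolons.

Expr has alternatives sharing prefix 'y': factor to Expr → y Expr1 with Expr1 → ε | y | z z.

Expr -> z z | Atom y | y Expr1; Atom -> z | Expr Atom | x Expr; Expr1 -> eps | y | z z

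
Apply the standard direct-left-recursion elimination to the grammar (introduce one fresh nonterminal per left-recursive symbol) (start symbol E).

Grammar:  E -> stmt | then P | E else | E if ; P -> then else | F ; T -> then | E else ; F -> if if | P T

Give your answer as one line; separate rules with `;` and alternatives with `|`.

Left recursion appears on E.
For E: α = {else, if}, β = {stmt, then P}. Rewrite as E → β E' and E' → α E' | ε.

E -> stmt E' | then P E'; P -> then else | F; T -> then | E else; F -> if if | P T; E' -> else E' | if E' | ε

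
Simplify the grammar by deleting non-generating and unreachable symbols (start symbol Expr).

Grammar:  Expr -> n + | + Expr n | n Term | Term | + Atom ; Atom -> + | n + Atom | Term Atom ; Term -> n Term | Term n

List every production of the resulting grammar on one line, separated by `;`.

Generating nonterminals: {Atom, Expr}.
Reachable from Expr after that: {Atom, Expr}.
Removed useless symbols: {Term} and every production mentioning them.

Expr -> n + | + Expr n | + Atom; Atom -> + | n + Atom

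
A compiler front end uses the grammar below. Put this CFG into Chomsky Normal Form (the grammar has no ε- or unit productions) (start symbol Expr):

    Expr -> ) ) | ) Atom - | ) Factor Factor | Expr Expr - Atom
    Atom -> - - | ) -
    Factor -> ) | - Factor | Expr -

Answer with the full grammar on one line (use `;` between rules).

Expr -> X1 X1 | X1 Y1 | X1 Y2 | Expr Y3; Atom -> X2 X2 | X1 X2; Factor -> ) | X2 Factor | Expr X2; X1 -> ); X2 -> -; Y1 -> Atom X2; Y2 -> Factor Factor; Y3 -> Expr Y4; Y4 -> X2 Atom

Introduce a nonterminal for each terminal appearing in a rule of length ≥ 2: X1 → ), X2 → -.
Binarize each right-hand side of length ≥ 3 by chaining fresh nonterminals (Y1, Y2, …): affected rules were Expr → X1 Atom X2; Expr → X1 Factor Factor; Expr → Expr Expr X2 Atom.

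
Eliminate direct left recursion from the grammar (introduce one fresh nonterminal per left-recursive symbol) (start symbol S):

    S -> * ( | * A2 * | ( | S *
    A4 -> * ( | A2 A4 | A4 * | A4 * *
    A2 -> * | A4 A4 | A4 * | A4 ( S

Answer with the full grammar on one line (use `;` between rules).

Directly left-recursive nonterminals: S, A4.
For S: α = {*}, β = {* (, * A2 *, (}. Rewrite as S → β S' and S' → α S' | ε.
For A4: α = {*, * *}, β = {* (, A2 A4}. Rewrite as A4 → β A4' and A4' → α A4' | ε.

S -> * ( S' | * A2 * S' | ( S'; A4 -> * ( A4' | A2 A4 A4'; A2 -> * | A4 A4 | A4 * | A4 ( S; S' -> * S' | ε; A4' -> * A4' | * * A4' | ε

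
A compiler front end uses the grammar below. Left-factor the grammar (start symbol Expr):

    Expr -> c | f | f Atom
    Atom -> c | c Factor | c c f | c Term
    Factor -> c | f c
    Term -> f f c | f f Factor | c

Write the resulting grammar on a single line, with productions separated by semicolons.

Expr -> c | f Expr1; Atom -> c Atom1; Factor -> c | f c; Term -> c | f f Term1; Expr1 -> eps | Atom; Atom1 -> eps | Factor | c f | Term; Term1 -> c | Factor

Expr has alternatives sharing prefix 'f': factor to Expr → f Expr1 with Expr1 → ε | Atom.
Atom has alternatives sharing prefix 'c': factor to Atom → c Atom1 with Atom1 → ε | Factor | c f | Term.
Term has alternatives sharing prefix 'f f': factor to Term → f f Term1 with Term1 → c | Factor.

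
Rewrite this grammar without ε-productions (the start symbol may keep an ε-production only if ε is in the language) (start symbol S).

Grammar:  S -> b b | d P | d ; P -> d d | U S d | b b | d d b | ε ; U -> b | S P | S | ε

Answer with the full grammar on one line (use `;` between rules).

S -> b b | d P | d; P -> d d | U S d | S d | b b | d d b; U -> b | S P | S

Nullable set = {P, U}.
ε ∉ L(G), so no ε-production is kept.
Add the nullable-subset variants: S → d P gives d P | d. P → U S d gives U S d | S d. U → S P gives S P | S.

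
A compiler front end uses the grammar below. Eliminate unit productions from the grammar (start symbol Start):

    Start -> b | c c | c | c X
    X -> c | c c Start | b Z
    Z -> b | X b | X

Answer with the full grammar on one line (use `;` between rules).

Unit pairs: Z ⇒* {X}.
For every A with A ⇒* B via unit rules, add B's non-unit alternatives to A; then delete every rule of the form X → Y.

Start -> b | c c | c | c X; X -> c | c c Start | b Z; Z -> b | X b | c | c c Start | b Z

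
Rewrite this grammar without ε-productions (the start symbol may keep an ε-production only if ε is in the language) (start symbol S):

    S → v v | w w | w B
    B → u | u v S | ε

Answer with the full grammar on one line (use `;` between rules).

S → v v | w w | w B | w; B → u | u v S

Nullable set = {B}.
ε ∉ L(G), so no ε-production is kept.
For each production, add variants omitting each subset of nullable occurrences: S → w B gives w B | w.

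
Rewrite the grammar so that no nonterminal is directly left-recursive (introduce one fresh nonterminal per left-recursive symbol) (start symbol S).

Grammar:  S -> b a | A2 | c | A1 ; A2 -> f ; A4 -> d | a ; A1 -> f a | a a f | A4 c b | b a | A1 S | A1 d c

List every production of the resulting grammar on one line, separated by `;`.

S -> b a | A2 | c | A1; A2 -> f; A4 -> d | a; A1 -> f a A1' | a a f A1' | A4 c b A1' | b a A1'; A1' -> S A1' | d c A1' | epsilon

A1 is directly left-recursive.
For A1: α = {S, d c}, β = {f a, a a f, A4 c b, b a}. Rewrite as A1 → β A1' and A1' → α A1' | ε.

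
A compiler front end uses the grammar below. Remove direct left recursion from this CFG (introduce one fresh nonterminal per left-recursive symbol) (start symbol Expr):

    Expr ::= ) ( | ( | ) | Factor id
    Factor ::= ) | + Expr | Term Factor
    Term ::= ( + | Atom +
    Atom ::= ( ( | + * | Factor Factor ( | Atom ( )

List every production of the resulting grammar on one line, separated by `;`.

Left recursion appears on Atom.
For Atom: α = {( )}, β = {( (, + *, Factor Factor (}. Rewrite as Atom → β Atom1 and Atom1 → α Atom1 | ε.

Expr ::= ) ( | ( | ) | Factor id; Factor ::= ) | + Expr | Term Factor; Term ::= ( + | Atom +; Atom ::= ( ( Atom1 | + * Atom1 | Factor Factor ( Atom1; Atom1 ::= ( ) Atom1 | eps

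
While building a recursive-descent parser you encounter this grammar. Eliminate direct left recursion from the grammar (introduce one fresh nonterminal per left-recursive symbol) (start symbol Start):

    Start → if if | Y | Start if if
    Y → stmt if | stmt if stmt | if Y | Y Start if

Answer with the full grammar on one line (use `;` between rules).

Start → if if Start1 | Y Start1; Y → stmt if Y1 | stmt if stmt Y1 | if Y Y1; Start1 → if if Start1 | ε; Y1 → Start if Y1 | ε

Left recursion appears on Start, Y.
For Start: α = {if if}, β = {if if, Y}. Rewrite as Start → β Start1 and Start1 → α Start1 | ε.
For Y: α = {Start if}, β = {stmt if, stmt if stmt, if Y}. Rewrite as Y → β Y1 and Y1 → α Y1 | ε.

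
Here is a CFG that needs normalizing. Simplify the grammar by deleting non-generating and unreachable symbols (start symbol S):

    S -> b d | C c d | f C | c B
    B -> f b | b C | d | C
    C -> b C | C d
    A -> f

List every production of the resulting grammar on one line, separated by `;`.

Generating nonterminals: {A, B, S}.
Reachable from S after that: {B, S}.
Removed useless symbols: {A, C} and every production mentioning them.

S -> b d | c B; B -> f b | d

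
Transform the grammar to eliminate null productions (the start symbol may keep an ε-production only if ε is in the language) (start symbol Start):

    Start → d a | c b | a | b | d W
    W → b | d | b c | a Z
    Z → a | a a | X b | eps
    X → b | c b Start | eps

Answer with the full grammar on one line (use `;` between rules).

Start → d a | c b | a | b | d W; W → b | d | b c | a Z | a; Z → a | a a | X b | b; X → b | c b Start

The nullable symbols are {X, Z}.
ε ∉ L(G), so no ε-production is kept.
Expand every rule over subsets of its nullable positions: W → a Z gives a Z | a. Z → X b gives X b | b.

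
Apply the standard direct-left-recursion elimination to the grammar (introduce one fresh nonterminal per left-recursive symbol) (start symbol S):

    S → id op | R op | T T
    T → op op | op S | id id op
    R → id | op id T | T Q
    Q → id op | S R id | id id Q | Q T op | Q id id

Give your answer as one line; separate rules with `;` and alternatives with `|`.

Q is directly left-recursive.
For Q: α = {T op, id id}, β = {id op, S R id, id id Q}. Rewrite as Q → β Q' and Q' → α Q' | ε.

S → id op | R op | T T; T → op op | op S | id id op; R → id | op id T | T Q; Q → id op Q' | S R id Q' | id id Q Q'; Q' → T op Q' | id id Q' | ε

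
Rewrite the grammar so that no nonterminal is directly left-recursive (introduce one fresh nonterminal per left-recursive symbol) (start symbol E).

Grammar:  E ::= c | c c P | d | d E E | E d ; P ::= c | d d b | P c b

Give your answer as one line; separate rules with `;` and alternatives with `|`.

Left recursion appears on E, P.
For E: α = {d}, β = {c, c c P, d, d E E}. Rewrite as E → β E' and E' → α E' | ε.
For P: α = {c b}, β = {c, d d b}. Rewrite as P → β P' and P' → α P' | ε.

E ::= c E' | c c P E' | d E' | d E E E'; P ::= c P' | d d b P'; E' ::= d E' | ε; P' ::= c b P' | ε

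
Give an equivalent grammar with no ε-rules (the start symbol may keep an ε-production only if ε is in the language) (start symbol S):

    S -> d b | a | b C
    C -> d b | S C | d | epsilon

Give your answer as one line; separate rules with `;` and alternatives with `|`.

S -> d b | a | b C | b; C -> d b | S C | S | d

The nullable symbols are {C}.
ε ∉ L(G), so no ε-production is kept.
For each production, add variants omitting each subset of nullable occurrences: S → b C gives b C | b. C → S C gives S C | S.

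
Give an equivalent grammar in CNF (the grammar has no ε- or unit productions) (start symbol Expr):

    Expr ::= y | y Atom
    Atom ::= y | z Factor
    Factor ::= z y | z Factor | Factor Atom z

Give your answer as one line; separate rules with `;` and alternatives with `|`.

Expr ::= y | X1 Atom; Atom ::= y | X2 Factor; Factor ::= X2 X1 | X2 Factor | Factor Y1; X1 ::= y; X2 ::= z; Y1 ::= Atom X2

Introduce a nonterminal for each terminal appearing in a rule of length ≥ 2: X1 → y, X2 → z.
Binarize each right-hand side of length ≥ 3 by chaining fresh nonterminals (Y1, Y2, …): affected rules were Factor → Factor Atom X2.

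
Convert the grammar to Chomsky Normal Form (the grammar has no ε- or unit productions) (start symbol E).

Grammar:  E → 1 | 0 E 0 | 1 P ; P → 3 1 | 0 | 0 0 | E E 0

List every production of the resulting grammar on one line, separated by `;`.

E → 1 | X1 Y1 | X2 P; P → X3 X2 | 0 | X1 X1 | E Y2; X1 → 0; X2 → 1; X3 → 3; Y1 → E X1; Y2 → E X1

Introduce a nonterminal for each terminal appearing in a rule of length ≥ 2: X1 → 0, X2 → 1, X3 → 3.
Binarize each right-hand side of length ≥ 3 by chaining fresh nonterminals (Y1, Y2, …): affected rules were E → X1 E X1; P → E E X1.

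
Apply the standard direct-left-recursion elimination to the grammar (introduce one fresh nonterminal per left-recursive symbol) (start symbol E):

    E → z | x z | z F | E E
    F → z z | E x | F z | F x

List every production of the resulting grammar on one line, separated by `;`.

E, F are directly left-recursive.
For E: α = {E}, β = {z, x z, z F}. Rewrite as E → β E' and E' → α E' | ε.
For F: α = {z, x}, β = {z z, E x}. Rewrite as F → β F' and F' → α F' | ε.

E → z E' | x z E' | z F E'; F → z z F' | E x F'; E' → E E' | ε; F' → z F' | x F' | ε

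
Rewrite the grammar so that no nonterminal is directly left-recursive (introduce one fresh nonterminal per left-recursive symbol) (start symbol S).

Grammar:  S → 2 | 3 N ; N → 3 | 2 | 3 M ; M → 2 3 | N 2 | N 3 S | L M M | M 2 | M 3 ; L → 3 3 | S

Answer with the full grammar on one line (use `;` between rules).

Left recursion appears on M.
For M: α = {2, 3}, β = {2 3, N 2, N 3 S, L M M}. Rewrite as M → β M' and M' → α M' | ε.

S → 2 | 3 N; N → 3 | 2 | 3 M; M → 2 3 M' | N 2 M' | N 3 S M' | L M M M'; L → 3 3 | S; M' → 2 M' | 3 M' | ε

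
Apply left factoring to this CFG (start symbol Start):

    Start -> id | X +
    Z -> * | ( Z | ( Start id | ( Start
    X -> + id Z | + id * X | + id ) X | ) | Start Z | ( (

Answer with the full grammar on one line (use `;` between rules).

Start -> id | X +; Z -> * | ( Z1; X -> ) | Start Z | ( ( | + id X1; Z1 -> Z | Start Z11; X1 -> Z | * X | ) X; Z11 -> id | ε

Z has alternatives sharing prefix '(': factor to Z → ( Z1 with Z1 → Z | Start id | Start.
X has alternatives sharing prefix '+ id': factor to X → + id X1 with X1 → Z | * X | ) X.
Z1 has alternatives sharing prefix 'Start': factor to Z1 → Start Z11 with Z11 → id | ε.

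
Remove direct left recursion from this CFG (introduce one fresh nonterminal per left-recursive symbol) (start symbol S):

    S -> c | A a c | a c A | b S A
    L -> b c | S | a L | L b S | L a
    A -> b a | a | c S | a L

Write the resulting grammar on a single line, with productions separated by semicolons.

S -> c | A a c | a c A | b S A; L -> b c L' | S L' | a L L'; A -> b a | a | c S | a L; L' -> b S L' | a L' | ε

Directly left-recursive nonterminal: L.
For L: α = {b S, a}, β = {b c, S, a L}. Rewrite as L → β L' and L' → α L' | ε.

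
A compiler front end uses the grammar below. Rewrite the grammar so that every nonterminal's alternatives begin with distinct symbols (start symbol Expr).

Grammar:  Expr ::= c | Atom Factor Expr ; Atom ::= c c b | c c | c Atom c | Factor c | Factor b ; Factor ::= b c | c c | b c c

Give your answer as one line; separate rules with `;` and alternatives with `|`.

Expr ::= c | Atom Factor Expr; Atom ::= c Atom1 | Factor Atom2; Factor ::= c c | b c Factor1; Atom1 ::= Atom c | c Atom11; Atom2 ::= c | b; Factor1 ::= ε | c; Atom11 ::= b | ε

Atom has alternatives sharing prefix 'c': factor to Atom → c Atom1 with Atom1 → c b | c | Atom c.
Atom has alternatives sharing prefix 'Factor': factor to Atom → Factor Atom2 with Atom2 → c | b.
Factor has alternatives sharing prefix 'b c': factor to Factor → b c Factor1 with Factor1 → ε | c.
Atom1 has alternatives sharing prefix 'c': factor to Atom1 → c Atom11 with Atom11 → b | ε.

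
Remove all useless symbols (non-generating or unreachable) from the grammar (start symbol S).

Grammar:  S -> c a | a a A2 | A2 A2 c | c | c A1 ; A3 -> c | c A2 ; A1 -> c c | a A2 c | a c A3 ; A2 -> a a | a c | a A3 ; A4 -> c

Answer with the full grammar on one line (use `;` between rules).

Generating nonterminals: {A1, A2, A3, A4, S}.
Reachable from S after that: {A1, A2, A3, S}.
Removed useless symbols: {A4} and every production mentioning them.

S -> c a | a a A2 | A2 A2 c | c | c A1; A3 -> c | c A2; A1 -> c c | a A2 c | a c A3; A2 -> a a | a c | a A3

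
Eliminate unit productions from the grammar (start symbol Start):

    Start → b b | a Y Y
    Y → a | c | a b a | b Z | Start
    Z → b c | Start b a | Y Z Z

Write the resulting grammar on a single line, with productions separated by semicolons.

Unit pairs: Y ⇒* {Start}.
Replace each nonterminal's rules with the union of the non-unit rules of every nonterminal it unit-derives.

Start → b b | a Y Y; Y → b b | a Y Y | a | c | a b a | b Z; Z → b c | Start b a | Y Z Z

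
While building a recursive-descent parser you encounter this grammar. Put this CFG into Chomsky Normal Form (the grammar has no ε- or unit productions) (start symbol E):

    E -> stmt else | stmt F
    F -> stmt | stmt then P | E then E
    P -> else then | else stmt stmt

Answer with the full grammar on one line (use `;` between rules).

E -> X1 X2 | X1 F; F -> stmt | X1 Y1 | E Y2; P -> X2 X3 | X2 Y3; X1 -> stmt; X2 -> else; X3 -> then; Y1 -> X3 P; Y2 -> X3 E; Y3 -> X1 X1

Introduce a nonterminal for each terminal appearing in a rule of length ≥ 2: X1 → stmt, X2 → else, X3 → then.
Binarize each right-hand side of length ≥ 3 by chaining fresh nonterminals (Y1, Y2, …): affected rules were F → X1 X3 P; F → E X3 E; P → X2 X1 X1.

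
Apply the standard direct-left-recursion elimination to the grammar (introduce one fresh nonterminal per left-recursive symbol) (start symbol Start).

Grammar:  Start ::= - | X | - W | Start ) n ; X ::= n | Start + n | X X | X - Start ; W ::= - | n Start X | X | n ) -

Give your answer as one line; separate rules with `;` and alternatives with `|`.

Start ::= - Start1 | X Start1 | - W Start1; X ::= n X1 | Start + n X1; W ::= - | n Start X | X | n ) -; Start1 ::= ) n Start1 | ε; X1 ::= X X1 | - Start X1 | ε

Start, X are directly left-recursive.
For Start: α = {) n}, β = {-, X, - W}. Rewrite as Start → β Start1 and Start1 → α Start1 | ε.
For X: α = {X, - Start}, β = {n, Start + n}. Rewrite as X → β X1 and X1 → α X1 | ε.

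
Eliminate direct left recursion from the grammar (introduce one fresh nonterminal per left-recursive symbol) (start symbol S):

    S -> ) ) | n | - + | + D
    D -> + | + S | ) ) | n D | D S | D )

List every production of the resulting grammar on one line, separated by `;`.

S -> ) ) | n | - + | + D; D -> + D' | + S D' | ) ) D' | n D D'; D' -> S D' | ) D' | ε

Left recursion appears on D.
For D: α = {S, )}, β = {+, + S, ) ), n D}. Rewrite as D → β D' and D' → α D' | ε.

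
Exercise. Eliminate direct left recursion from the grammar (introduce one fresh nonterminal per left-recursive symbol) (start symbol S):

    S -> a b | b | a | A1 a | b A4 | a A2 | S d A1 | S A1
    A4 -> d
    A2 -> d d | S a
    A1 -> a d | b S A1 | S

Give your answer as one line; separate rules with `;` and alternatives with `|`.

S -> a b S' | b S' | a S' | A1 a S' | b A4 S' | a A2 S'; A4 -> d; A2 -> d d | S a; A1 -> a d | b S A1 | S; S' -> d A1 S' | A1 S' | ε

S is directly left-recursive.
For S: α = {d A1, A1}, β = {a b, b, a, A1 a, b A4, a A2}. Rewrite as S → β S' and S' → α S' | ε.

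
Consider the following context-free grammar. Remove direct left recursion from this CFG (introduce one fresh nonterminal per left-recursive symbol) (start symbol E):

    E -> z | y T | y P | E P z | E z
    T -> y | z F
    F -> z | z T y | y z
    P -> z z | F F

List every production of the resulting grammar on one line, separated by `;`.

E -> z E' | y T E' | y P E'; T -> y | z F; F -> z | z T y | y z; P -> z z | F F; E' -> P z E' | z E' | ε

Left recursion appears on E.
For E: α = {P z, z}, β = {z, y T, y P}. Rewrite as E → β E' and E' → α E' | ε.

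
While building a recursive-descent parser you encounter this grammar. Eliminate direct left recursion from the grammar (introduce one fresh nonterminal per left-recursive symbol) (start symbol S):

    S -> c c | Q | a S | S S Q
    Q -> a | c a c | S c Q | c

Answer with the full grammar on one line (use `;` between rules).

S is directly left-recursive.
For S: α = {S Q}, β = {c c, Q, a S}. Rewrite as S → β S' and S' → α S' | ε.

S -> c c S' | Q S' | a S S'; Q -> a | c a c | S c Q | c; S' -> S Q S' | ε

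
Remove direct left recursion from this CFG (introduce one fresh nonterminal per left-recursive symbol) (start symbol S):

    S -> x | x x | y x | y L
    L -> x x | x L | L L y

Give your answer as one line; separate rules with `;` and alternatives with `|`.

L is directly left-recursive.
For L: α = {L y}, β = {x x, x L}. Rewrite as L → β L' and L' → α L' | ε.

S -> x | x x | y x | y L; L -> x x L' | x L L'; L' -> L y L' | epsilon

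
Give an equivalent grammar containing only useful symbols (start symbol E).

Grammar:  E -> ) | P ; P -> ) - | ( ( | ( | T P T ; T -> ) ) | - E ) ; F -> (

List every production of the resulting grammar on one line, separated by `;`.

E -> ) | P; P -> ) - | ( ( | ( | T P T; T -> ) ) | - E )

Generating nonterminals: {E, F, P, T}.
Reachable from E after that: {E, P, T}.
Removed useless symbols: {F} and every production mentioning them.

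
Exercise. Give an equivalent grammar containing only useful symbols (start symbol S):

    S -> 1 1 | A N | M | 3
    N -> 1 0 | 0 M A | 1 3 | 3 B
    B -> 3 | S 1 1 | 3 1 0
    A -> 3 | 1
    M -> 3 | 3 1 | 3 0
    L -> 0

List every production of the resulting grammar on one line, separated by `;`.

Generating nonterminals: {A, B, L, M, N, S}.
Reachable from S after that: {A, B, M, N, S}.
Removed useless symbols: {L} and every production mentioning them.

S -> 1 1 | A N | M | 3; N -> 1 0 | 0 M A | 1 3 | 3 B; B -> 3 | S 1 1 | 3 1 0; A -> 3 | 1; M -> 3 | 3 1 | 3 0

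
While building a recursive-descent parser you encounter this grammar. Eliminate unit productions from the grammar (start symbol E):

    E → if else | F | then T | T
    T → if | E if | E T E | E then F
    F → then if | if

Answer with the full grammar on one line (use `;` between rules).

Unit pairs: E ⇒* {F, T}.
For every A with A ⇒* B via unit rules, add B's non-unit alternatives to A; then delete every rule of the form X → Y.

E → if else | then T | then if | if | E if | E T E | E then F; T → if | E if | E T E | E then F; F → then if | if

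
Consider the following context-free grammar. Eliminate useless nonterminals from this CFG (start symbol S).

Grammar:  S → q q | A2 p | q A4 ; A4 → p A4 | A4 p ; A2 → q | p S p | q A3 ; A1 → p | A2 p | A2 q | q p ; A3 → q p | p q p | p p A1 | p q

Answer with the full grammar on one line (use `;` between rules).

Generating nonterminals: {A1, A2, A3, S}.
Reachable from S after that: {A1, A2, A3, S}.
Removed useless symbols: {A4} and every production mentioning them.

S → q q | A2 p; A2 → q | p S p | q A3; A1 → p | A2 p | A2 q | q p; A3 → q p | p q p | p p A1 | p q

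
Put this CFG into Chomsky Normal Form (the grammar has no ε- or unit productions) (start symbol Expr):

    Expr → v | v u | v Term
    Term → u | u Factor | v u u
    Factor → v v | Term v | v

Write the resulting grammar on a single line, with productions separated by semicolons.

Introduce a nonterminal for each terminal appearing in a rule of length ≥ 2: X1 → v, X2 → u.
Binarize each right-hand side of length ≥ 3 by chaining fresh nonterminals (Y1, Y2, …): affected rules were Term → X1 X2 X2.

Expr → v | X1 X2 | X1 Term; Term → u | X2 Factor | X1 Y1; Factor → X1 X1 | Term X1 | v; X1 → v; X2 → u; Y1 → X2 X2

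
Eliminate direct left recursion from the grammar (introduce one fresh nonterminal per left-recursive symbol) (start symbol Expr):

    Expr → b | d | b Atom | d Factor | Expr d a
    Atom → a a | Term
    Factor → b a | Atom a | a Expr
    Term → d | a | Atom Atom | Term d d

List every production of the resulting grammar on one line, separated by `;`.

Expr → b Expr1 | d Expr1 | b Atom Expr1 | d Factor Expr1; Atom → a a | Term; Factor → b a | Atom a | a Expr; Term → d Term1 | a Term1 | Atom Atom Term1; Expr1 → d a Expr1 | ε; Term1 → d d Term1 | ε

Expr, Term are directly left-recursive.
For Expr: α = {d a}, β = {b, d, b Atom, d Factor}. Rewrite as Expr → β Expr1 and Expr1 → α Expr1 | ε.
For Term: α = {d d}, β = {d, a, Atom Atom}. Rewrite as Term → β Term1 and Term1 → α Term1 | ε.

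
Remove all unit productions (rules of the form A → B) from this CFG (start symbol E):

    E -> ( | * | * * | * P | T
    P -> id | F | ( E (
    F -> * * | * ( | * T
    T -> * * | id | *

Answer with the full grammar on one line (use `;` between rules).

Unit pairs: E ⇒* {T}; P ⇒* {F}.
For each unit pair (A, B), copy every non-unit production of B to A, then drop all unit productions.

E -> ( | * | * * | * P | id; P -> * * | * ( | * T | id | ( E (; F -> * * | * ( | * T; T -> * * | id | *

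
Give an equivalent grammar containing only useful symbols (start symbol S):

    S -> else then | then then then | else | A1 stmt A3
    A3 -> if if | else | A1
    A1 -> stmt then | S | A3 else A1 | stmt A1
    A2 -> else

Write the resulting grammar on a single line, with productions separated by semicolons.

Generating nonterminals: {A1, A2, A3, S}.
Reachable from S after that: {A1, A3, S}.
Removed useless symbols: {A2} and every production mentioning them.

S -> else then | then then then | else | A1 stmt A3; A3 -> if if | else | A1; A1 -> stmt then | S | A3 else A1 | stmt A1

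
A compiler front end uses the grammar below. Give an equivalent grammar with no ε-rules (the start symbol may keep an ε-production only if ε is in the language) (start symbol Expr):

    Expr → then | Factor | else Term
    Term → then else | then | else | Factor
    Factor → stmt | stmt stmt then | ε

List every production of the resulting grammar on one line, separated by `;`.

Nullable set = {Expr, Factor, Term}.
ε ∈ L(G) since Expr is nullable, so keep Expr → ε.
Expand every rule over subsets of its nullable positions: Expr → else Term gives else Term | else.

Expr → then | Factor | else Term | else | ε; Term → then else | then | else | Factor; Factor → stmt | stmt stmt then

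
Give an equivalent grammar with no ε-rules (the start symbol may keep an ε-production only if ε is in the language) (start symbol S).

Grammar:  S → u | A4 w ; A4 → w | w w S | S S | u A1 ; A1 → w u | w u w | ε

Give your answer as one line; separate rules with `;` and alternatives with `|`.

The nullable symbols are {A1}.
ε ∉ L(G), so no ε-production is kept.
Add the nullable-subset variants: A4 → u A1 gives u A1 | u.

S → u | A4 w; A4 → w | w w S | S S | u A1 | u; A1 → w u | w u w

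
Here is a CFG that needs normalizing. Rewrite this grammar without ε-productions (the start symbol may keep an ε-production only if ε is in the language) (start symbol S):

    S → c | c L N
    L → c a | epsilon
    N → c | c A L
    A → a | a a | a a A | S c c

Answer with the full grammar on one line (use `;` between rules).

Nullable nonterminals: {L}.
ε ∉ L(G), so no ε-production is kept.
Add the nullable-subset variants: S → c L N gives c L N | c N. N → c A L gives c A L | c A.

S → c | c L N | c N; L → c a; N → c | c A L | c A; A → a | a a | a a A | S c c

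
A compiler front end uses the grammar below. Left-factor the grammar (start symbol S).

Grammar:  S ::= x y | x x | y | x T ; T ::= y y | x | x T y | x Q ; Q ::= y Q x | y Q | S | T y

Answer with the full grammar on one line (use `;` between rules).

S ::= y | x S'; T ::= y y | x T'; Q ::= S | T y | y Q Q'; S' ::= y | x | T; T' ::= ε | T y | Q; Q' ::= x | ε

S has alternatives sharing prefix 'x': factor to S → x S' with S' → y | x | T.
T has alternatives sharing prefix 'x': factor to T → x T' with T' → ε | T y | Q.
Q has alternatives sharing prefix 'y Q': factor to Q → y Q Q' with Q' → x | ε.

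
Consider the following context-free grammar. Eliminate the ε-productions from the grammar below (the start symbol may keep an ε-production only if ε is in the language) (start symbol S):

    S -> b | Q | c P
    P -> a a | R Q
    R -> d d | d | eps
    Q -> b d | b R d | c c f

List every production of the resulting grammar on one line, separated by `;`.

Nullable nonterminals: {R}.
ε ∉ L(G), so no ε-production is kept.
Add the nullable-subset variants: P → R Q gives R Q | Q.

S -> b | Q | c P; P -> a a | R Q | Q; R -> d d | d; Q -> b d | b R d | c c f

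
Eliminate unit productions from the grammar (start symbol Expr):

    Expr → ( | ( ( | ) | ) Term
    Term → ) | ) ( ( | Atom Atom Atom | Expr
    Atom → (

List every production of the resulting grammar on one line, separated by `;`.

Unit pairs: Term ⇒* {Expr}.
For each unit pair (A, B), copy every non-unit production of B to A, then drop all unit productions.

Expr → ( | ( ( | ) | ) Term; Term → ) | ) ( ( | Atom Atom Atom | ( | ( ( | ) Term; Atom → (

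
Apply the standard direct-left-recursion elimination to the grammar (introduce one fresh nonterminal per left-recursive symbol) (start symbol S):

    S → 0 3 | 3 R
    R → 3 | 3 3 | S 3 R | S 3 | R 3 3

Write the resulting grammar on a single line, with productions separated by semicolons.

Left recursion appears on R.
For R: α = {3 3}, β = {3, 3 3, S 3 R, S 3}. Rewrite as R → β R' and R' → α R' | ε.

S → 0 3 | 3 R; R → 3 R' | 3 3 R' | S 3 R R' | S 3 R'; R' → 3 3 R' | ε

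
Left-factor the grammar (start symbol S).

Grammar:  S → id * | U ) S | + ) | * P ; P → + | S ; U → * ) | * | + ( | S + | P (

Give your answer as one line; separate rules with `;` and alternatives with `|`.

U has alternatives sharing prefix '*': factor to U → * U' with U' → ) | ε.

S → id * | U ) S | + ) | * P; P → + | S; U → + ( | S + | P ( | * U'; U' → ) | eps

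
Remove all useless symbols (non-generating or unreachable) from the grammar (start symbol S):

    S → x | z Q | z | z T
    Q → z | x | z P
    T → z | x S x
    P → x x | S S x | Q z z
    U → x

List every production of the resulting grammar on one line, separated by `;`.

S → x | z Q | z | z T; Q → z | x | z P; T → z | x S x; P → x x | S S x | Q z z

Generating nonterminals: {P, Q, S, T, U}.
Reachable from S after that: {P, Q, S, T}.
Removed useless symbols: {U} and every production mentioning them.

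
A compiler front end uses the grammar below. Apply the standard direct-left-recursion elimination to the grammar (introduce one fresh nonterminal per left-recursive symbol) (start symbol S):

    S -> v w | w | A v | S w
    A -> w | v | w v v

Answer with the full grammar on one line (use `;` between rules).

Left recursion appears on S.
For S: α = {w}, β = {v w, w, A v}. Rewrite as S → β S' and S' → α S' | ε.

S -> v w S' | w S' | A v S'; A -> w | v | w v v; S' -> w S' | ε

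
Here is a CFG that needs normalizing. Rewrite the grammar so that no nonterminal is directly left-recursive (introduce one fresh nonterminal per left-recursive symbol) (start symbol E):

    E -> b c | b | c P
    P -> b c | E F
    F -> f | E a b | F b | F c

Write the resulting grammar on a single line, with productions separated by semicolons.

E -> b c | b | c P; P -> b c | E F; F -> f F' | E a b F'; F' -> b F' | c F' | epsilon

F is directly left-recursive.
For F: α = {b, c}, β = {f, E a b}. Rewrite as F → β F' and F' → α F' | ε.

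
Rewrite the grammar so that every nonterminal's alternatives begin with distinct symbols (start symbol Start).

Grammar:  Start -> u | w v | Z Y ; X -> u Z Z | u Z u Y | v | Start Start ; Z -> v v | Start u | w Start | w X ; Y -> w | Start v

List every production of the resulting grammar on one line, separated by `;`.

Start -> u | w v | Z Y; X -> v | Start Start | u Z X1; Z -> v v | Start u | w Z1; Y -> w | Start v; X1 -> Z | u Y; Z1 -> Start | X

X has alternatives sharing prefix 'u Z': factor to X → u Z X1 with X1 → Z | u Y.
Z has alternatives sharing prefix 'w': factor to Z → w Z1 with Z1 → Start | X.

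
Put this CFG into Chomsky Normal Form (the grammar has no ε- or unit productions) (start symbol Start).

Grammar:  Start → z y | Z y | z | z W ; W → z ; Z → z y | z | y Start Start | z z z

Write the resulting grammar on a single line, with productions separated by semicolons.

Introduce a nonterminal for each terminal appearing in a rule of length ≥ 2: X1 → z, X2 → y.
Binarize each right-hand side of length ≥ 3 by chaining fresh nonterminals (Y1, Y2, …): affected rules were Z → X2 Start Start; Z → X1 X1 X1.

Start → X1 X2 | Z X2 | z | X1 W; W → z; Z → X1 X2 | z | X2 Y1 | X1 Y2; X1 → z; X2 → y; Y1 → Start Start; Y2 → X1 X1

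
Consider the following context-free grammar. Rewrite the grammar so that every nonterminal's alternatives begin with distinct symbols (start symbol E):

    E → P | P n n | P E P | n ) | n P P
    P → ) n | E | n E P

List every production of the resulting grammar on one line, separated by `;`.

E → P E' | n E''; P → ) n | E | n E P; E' → ε | n n | E P; E'' → ) | P P

E has alternatives sharing prefix 'P': factor to E → P E' with E' → ε | n n | E P.
E has alternatives sharing prefix 'n': factor to E → n E'' with E'' → ) | P P.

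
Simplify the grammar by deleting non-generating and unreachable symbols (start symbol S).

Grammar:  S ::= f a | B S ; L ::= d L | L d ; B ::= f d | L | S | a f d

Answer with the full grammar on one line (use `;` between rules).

S ::= f a | B S; B ::= f d | S | a f d

Generating nonterminals: {B, S}.
Reachable from S after that: {B, S}.
Removed useless symbols: {L} and every production mentioning them.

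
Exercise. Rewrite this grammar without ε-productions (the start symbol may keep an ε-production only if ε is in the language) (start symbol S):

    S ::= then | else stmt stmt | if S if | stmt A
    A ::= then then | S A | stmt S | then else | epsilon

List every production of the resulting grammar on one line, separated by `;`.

S ::= then | else stmt stmt | if S if | stmt A | stmt; A ::= then then | S A | S | stmt S | then else

The nullable symbols are {A}.
ε ∉ L(G), so no ε-production is kept.
For each production, add variants omitting each subset of nullable occurrences: S → stmt A gives stmt A | stmt. A → S A gives S A | S.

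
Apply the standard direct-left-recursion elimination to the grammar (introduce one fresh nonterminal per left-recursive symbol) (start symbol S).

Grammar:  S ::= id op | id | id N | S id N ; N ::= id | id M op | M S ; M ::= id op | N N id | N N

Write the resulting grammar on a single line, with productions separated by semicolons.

S ::= id op S' | id S' | id N S'; N ::= id | id M op | M S; M ::= id op | N N id | N N; S' ::= id N S' | ε

Left recursion appears on S.
For S: α = {id N}, β = {id op, id, id N}. Rewrite as S → β S' and S' → α S' | ε.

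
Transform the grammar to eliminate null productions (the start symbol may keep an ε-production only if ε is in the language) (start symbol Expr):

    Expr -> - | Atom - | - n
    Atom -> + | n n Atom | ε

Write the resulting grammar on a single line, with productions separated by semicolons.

Nullable nonterminals: {Atom}.
ε ∉ L(G), so no ε-production is kept.
For each production, add variants omitting each subset of nullable occurrences: Atom → n n Atom gives n n Atom | n n.

Expr -> - | Atom - | - n; Atom -> + | n n Atom | n n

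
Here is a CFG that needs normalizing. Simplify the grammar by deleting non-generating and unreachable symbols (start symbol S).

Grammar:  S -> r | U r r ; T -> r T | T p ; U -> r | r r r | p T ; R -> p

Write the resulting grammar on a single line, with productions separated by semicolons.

Generating nonterminals: {R, S, U}.
Reachable from S after that: {S, U}.
Removed useless symbols: {R, T} and every production mentioning them.

S -> r | U r r; U -> r | r r r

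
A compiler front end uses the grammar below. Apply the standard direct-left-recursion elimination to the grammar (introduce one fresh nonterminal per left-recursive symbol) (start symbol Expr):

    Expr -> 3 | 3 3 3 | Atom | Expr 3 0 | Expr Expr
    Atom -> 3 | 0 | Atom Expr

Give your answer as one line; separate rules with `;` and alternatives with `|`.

Directly left-recursive nonterminals: Expr, Atom.
For Expr: α = {3 0, Expr}, β = {3, 3 3 3, Atom}. Rewrite as Expr → β Expr1 and Expr1 → α Expr1 | ε.
For Atom: α = {Expr}, β = {3, 0}. Rewrite as Atom → β Atom1 and Atom1 → α Atom1 | ε.

Expr -> 3 Expr1 | 3 3 3 Expr1 | Atom Expr1; Atom -> 3 Atom1 | 0 Atom1; Expr1 -> 3 0 Expr1 | Expr Expr1 | ε; Atom1 -> Expr Atom1 | ε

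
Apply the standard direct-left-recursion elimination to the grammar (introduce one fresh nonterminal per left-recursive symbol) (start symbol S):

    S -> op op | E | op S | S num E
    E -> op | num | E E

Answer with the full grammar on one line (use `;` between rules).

Left recursion appears on S, E.
For S: α = {num E}, β = {op op, E, op S}. Rewrite as S → β S' and S' → α S' | ε.
For E: α = {E}, β = {op, num}. Rewrite as E → β E' and E' → α E' | ε.

S -> op op S' | E S' | op S S'; E -> op E' | num E'; S' -> num E S' | epsilon; E' -> E E' | epsilon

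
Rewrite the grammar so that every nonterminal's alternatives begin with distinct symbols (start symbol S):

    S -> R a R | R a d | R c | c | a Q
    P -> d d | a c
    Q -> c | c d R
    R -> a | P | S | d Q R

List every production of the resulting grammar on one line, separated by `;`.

S -> c | a Q | R S'; P -> d d | a c; Q -> c Q'; R -> a | P | S | d Q R; S' -> c | a S''; Q' -> eps | d R; S'' -> R | d

S has alternatives sharing prefix 'R': factor to S → R S' with S' → a R | a d | c.
Q has alternatives sharing prefix 'c': factor to Q → c Q' with Q' → ε | d R.
S' has alternatives sharing prefix 'a': factor to S' → a S'' with S'' → R | d.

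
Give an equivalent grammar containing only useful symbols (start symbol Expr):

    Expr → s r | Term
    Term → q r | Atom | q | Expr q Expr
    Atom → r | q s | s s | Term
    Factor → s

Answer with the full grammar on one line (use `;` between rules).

Generating nonterminals: {Atom, Expr, Factor, Term}.
Reachable from Expr after that: {Atom, Expr, Term}.
Removed useless symbols: {Factor} and every production mentioning them.

Expr → s r | Term; Term → q r | Atom | q | Expr q Expr; Atom → r | q s | s s | Term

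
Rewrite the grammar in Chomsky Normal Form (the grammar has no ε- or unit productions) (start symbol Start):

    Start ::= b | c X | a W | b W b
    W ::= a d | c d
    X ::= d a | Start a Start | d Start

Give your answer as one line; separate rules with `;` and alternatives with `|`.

Start ::= b | X1 X | X2 W | X3 Y1; W ::= X2 X4 | X1 X4; X ::= X4 X2 | Start Y2 | X4 Start; X1 ::= c; X2 ::= a; X3 ::= b; X4 ::= d; Y1 ::= W X3; Y2 ::= X2 Start

Introduce a nonterminal for each terminal appearing in a rule of length ≥ 2: X1 → c, X2 → a, X3 → b, X4 → d.
Binarize each right-hand side of length ≥ 3 by chaining fresh nonterminals (Y1, Y2, …): affected rules were Start → X3 W X3; X → Start X2 Start.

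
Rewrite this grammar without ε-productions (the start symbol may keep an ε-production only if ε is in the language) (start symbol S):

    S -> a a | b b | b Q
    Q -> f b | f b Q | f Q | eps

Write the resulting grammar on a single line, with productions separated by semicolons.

S -> a a | b b | b Q | b; Q -> f b | f b Q | f Q | f

The nullable symbols are {Q}.
ε ∉ L(G), so no ε-production is kept.
Add the nullable-subset variants: S → b Q gives b Q | b. Q → f Q gives f Q | f.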